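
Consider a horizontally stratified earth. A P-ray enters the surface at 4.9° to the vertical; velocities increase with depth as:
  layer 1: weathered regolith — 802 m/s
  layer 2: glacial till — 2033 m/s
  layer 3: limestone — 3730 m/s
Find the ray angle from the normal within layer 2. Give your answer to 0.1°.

12.5°

Ray parameter p = sin 4.9° / 802 = 1.0650e-04 s/m.
sin θ_2 = p·V_2 = 1.0650e-04 × 2033 = 0.2165.
θ_2 = 12.50° from the vertical.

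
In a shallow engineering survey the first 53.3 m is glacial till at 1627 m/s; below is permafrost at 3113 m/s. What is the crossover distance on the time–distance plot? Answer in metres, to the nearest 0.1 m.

190.4 m

θ_c = arcsin(1627/3113) = 31.51°, so cos θ_c = 0.8525 and tᵢ = 2h cos θ_c/V₁ = 0.0559 s.
At crossover x/V₁ = x/V₂ + tᵢ ⇒ x = tᵢ/(1/V₁ − 1/V₂) = 0.05586/(6.1463e-04 − 3.2123e-04) = 190.39 m.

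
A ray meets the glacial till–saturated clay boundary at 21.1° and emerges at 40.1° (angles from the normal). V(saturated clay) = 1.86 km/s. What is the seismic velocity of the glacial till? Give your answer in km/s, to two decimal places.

1.04 km/s

sin 21.1° = 0.3600; sin 40.1° = 0.6441.
V₁ = V₂·(sin θ₁/sin θ₂) = 1.86·(0.3600/0.6441) = 1.04 km/s.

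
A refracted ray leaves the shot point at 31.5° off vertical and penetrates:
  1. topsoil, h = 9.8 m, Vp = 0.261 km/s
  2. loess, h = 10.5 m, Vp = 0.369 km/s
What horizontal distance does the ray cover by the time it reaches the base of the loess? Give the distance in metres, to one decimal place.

17.5 m

Ray parameter p = sin 31.5° / 0.261 km/s = 2.0019e+00 s/km.
Layer 1: θ = 31.50°; offset = 9.8·tan 31.50° = 6.005 m.
Layer 2: sin θ = p·0.369 = 0.7387 → θ = 47.62°; offset = 10.5·tan 47.62° = 11.508 m.
Summing the layer offsets gives 17.513 m.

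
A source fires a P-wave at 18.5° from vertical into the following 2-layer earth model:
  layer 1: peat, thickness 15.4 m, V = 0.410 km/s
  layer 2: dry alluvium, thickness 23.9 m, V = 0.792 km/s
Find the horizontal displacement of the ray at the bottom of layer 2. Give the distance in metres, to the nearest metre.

p = sin θ₁/V₁ = sin 18.5°/0.410 = 7.7391e-01 s/km is conserved through the stack.
Layer 1: θ = 18.50°; offset = 15.4·tan 18.50° = 5.153 m.
Layer 2: sin θ = p·0.792 = 0.6129 → θ = 37.80°; offset = 23.9·tan 37.80° = 18.540 m.
Total horizontal offset = 23.693 m.

24 m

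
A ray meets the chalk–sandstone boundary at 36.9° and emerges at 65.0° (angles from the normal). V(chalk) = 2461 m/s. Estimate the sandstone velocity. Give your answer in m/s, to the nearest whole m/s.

sin 36.9° = 0.6004; sin 65.0° = 0.9063.
V₂ = V₁·(sin θ₂/sin θ₁) = 2461·(0.9063/0.6004) = 3714.77 m/s.

3715 m/s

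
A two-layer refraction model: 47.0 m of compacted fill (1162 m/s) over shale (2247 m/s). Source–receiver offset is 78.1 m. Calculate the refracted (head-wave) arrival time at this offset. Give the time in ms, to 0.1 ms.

104.0 ms

θ_c = arcsin(V₁/V₂) = arcsin(1162/2247) = 31.14°, cos θ_c = 0.8559.
Intercept time tᵢ = 2h cos θ_c / V₁ = 2·47.0·0.8559/1162 = 0.06924 s.
t = x/V₂ + tᵢ = 78.1/2247 + 0.06924 = 0.10400 s.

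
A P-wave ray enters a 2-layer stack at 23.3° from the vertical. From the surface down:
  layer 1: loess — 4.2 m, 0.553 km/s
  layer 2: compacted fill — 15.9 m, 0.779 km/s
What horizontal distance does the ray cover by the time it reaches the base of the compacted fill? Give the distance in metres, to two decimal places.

Ray parameter p = sin 23.3° / 0.553 km/s = 7.1527e-01 s/km.
Layer 1: θ = 23.30°; offset = 4.2·tan 23.30° = 1.8088 m.
Layer 2: sin θ = p·0.779 = 0.5572 → θ = 33.86°; offset = 15.9·tan 33.86° = 10.6691 m.
Σ offsets = 12.4779 m.

12.48 m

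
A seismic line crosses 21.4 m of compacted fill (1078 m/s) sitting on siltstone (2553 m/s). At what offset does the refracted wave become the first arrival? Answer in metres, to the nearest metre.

θ_c = arcsin(1078/2553) = 24.98°, so cos θ_c = 0.9065 and tᵢ = 2h cos θ_c/V₁ = 0.0360 s.
At crossover x/V₁ = x/V₂ + tᵢ ⇒ x = tᵢ/(1/V₁ − 1/V₂) = 0.03599/(9.2764e-04 − 3.9170e-04) = 67.15 m.

67 m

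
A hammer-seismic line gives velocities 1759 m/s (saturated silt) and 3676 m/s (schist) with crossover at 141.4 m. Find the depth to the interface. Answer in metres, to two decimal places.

41.99 m

x_cross = 2h·√((V₂+V₁)/(V₂−V₁)) → h = x_cross / (2·√((V₂+V₁)/(V₂−V₁))).
√((V₂+V₁)/(V₂−V₁)) = √((3676+1759)/(3676−1759)) = 1.6838.
h = 141.4 / (2·1.6838) = 41.99 m.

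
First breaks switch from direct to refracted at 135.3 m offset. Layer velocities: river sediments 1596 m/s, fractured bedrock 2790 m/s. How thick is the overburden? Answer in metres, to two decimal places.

35.30 m

x_cross = 2h·√((V₂+V₁)/(V₂−V₁)) → h = x_cross / (2·√((V₂+V₁)/(V₂−V₁))).
√((V₂+V₁)/(V₂−V₁)) = √((2790+1596)/(2790−1596)) = 1.9166.
h = 135.3 / (2·1.9166) = 35.30 m.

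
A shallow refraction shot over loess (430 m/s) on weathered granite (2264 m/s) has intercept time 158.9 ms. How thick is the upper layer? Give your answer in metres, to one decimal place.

34.8 m

θ_c = arcsin(430/2264) = 10.95°; cos θ_c = 0.9818.
tᵢ = 2h cos θ_c/V₁ ⇒ h = tᵢ·V₁/(2 cos θ_c) = 0.1589·430/(2·0.9818) = 34.80 m.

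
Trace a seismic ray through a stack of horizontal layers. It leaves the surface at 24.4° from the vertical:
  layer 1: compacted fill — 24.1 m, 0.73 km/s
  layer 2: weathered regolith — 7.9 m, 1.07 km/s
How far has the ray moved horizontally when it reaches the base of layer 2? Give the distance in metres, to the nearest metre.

Apply Snell's law at each interface; in layer i the horizontal offset is hᵢ·tan θᵢ.
Layer 1: θ = 24.40°; offset = 24.1·tan 24.40° = 10.932 m.
Layer 2: sin θ = 1.07·sin 24.4°/0.73 = 0.6055, θ = 37.27°; offset = 7.9·tan 37.27° = 6.011 m.
Total horizontal offset = 16.943 m.

17 m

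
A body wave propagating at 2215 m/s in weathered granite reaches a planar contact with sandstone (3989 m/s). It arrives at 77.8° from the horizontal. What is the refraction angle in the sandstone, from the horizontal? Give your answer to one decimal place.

Convert to the normal: θ₁ = 90° − 77.8° = 12.2°.
sin θ₁/V₁ = sin θ₂/V₂ ⇒ sin θ₂ = 3989·sin 12.2°/2215 = 3989·0.2113/2215 = 0.3806.
θ₂ = sin⁻¹(0.3806) = 22.37° (from vertical).
From the interface: 90° − 22.37° = 67.63°.

67.6°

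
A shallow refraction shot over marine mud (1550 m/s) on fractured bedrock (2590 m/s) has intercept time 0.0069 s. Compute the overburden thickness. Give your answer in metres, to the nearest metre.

θ_c = arcsin(1550/2590) = 36.76°; cos θ_c = 0.8012.
tᵢ = 2h cos θ_c/V₁ ⇒ h = tᵢ·V₁/(2 cos θ_c) = 0.0069·1550/(2·0.8012) = 6.67 m.

7 m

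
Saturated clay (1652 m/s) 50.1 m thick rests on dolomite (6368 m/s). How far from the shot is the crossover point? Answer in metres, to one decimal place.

130.7 m

x_cross = 2h·√((V₂+V₁)/(V₂−V₁)).
(V₂+V₁)/(V₂−V₁) = (6368+1652)/(6368−1652) = 1.7006; √ = 1.3041.
x_cross = 2·50.1·1.3041 = 130.67 m.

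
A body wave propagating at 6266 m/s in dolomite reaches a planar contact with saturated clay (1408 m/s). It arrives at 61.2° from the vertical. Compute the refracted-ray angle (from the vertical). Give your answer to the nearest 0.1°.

sin θ₁/V₁ = sin θ₂/V₂ ⇒ sin θ₂ = 1408·sin 61.2°/6266 = 1408·0.8763/6266 = 0.1969.
θ₂ = arcsin 0.1969 = 11.36° from the normal.

11.4°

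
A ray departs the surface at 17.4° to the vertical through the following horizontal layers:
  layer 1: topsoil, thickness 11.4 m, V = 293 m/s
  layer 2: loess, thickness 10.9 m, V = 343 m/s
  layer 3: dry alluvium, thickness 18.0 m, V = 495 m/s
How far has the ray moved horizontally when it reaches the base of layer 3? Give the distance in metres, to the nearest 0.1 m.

p = sin θ₁/V₁ = sin 17.4°/293 = 1.0206e-03 s/m is conserved through the stack.
Layer 1: θ = 17.40°; offset = 11.4·tan 17.40° = 3.573 m.
Layer 2: sin θ = p·343 = 0.3501 → θ = 20.49°; offset = 10.9·tan 20.49° = 4.074 m.
Layer 3: sin θ = p·495 = 0.5052 → θ = 30.34°; offset = 18.0·tan 30.34° = 10.537 m.
Total horizontal offset = 18.183 m.

18.2 m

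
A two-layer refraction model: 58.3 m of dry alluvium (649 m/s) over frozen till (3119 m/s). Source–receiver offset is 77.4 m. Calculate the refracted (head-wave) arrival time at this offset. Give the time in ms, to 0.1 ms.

t = x/V₂ + 2h·√(V₂²−V₁²)/(V₁V₂).
√(V₂²−V₁²) = √(3119²−649²) = 3050.7 m/s; delay term = 2·58.3·3050.7/(649·3119) = 0.17573 s.
t = 77.4/3119 + 0.17573 = 0.20054 s.

200.5 ms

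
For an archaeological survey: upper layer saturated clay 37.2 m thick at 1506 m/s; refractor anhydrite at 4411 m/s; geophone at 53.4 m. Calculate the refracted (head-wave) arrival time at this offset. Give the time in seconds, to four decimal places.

0.0585 s

t = x/V₂ + 2h·√(V₂²−V₁²)/(V₁V₂).
√(V₂²−V₁²) = √(4411²−1506²) = 4145.9 m/s; delay term = 2·37.2·4145.9/(1506·4411) = 0.04643 s.
t = 53.4/4411 + 0.04643 = 0.05854 s.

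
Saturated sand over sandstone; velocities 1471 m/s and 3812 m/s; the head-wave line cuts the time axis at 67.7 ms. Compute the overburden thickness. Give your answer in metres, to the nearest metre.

h = tᵢ·V₁·V₂ / (2·√(V₂²−V₁²)).
√(V₂²−V₁²) = √(3812² − 1471²) = 3516.7 m/s.
h = 0.0677 s × 1471 × 3812 / (2 × 3516.7) = 53.97 m.

54 m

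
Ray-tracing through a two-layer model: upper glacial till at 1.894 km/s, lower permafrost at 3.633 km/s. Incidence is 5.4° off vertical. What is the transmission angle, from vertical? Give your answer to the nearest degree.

sin θ₁/V₁ = sin θ₂/V₂ ⇒ sin θ₂ = 3.633·sin 5.4°/1.894 = 3.633·0.0941/1.894 = 0.1805.
θ₂ = sin⁻¹(0.1805) = 10.40° (from vertical).

10°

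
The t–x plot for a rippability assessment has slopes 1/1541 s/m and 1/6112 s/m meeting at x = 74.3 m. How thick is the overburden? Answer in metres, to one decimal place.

28.7 m

h = (x_cross/2)·√((V₂−V₁)/(V₂+V₁)).
(V₂−V₁)/(V₂+V₁) = (6112−1541)/(6112+1541) = 0.5973; √ = 0.7728.
h = (74.3/2)·0.7728 = 28.71 m.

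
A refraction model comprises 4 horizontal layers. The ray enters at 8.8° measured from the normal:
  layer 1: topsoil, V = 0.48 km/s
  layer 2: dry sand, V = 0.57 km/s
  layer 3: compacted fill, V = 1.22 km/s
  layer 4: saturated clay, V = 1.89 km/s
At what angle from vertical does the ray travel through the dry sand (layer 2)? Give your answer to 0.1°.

Snell's law across each interface conserves sin θ / V, so sin θ_2 = V_2·sin θ₁/V₁.
sin θ_2 = 0.57 × sin 8.8° / 0.48 = 0.1817.
θ_2 = 10.47° from the vertical.

10.5°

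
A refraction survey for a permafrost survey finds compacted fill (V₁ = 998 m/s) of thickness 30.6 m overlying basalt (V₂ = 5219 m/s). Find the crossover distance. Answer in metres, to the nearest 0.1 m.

x_cross = 2h·√((V₂+V₁)/(V₂−V₁)).
(V₂+V₁)/(V₂−V₁) = (5219+998)/(5219−998) = 1.4729; √ = 1.2136.
x_cross = 2·30.6·1.2136 = 74.27 m.

74.3 m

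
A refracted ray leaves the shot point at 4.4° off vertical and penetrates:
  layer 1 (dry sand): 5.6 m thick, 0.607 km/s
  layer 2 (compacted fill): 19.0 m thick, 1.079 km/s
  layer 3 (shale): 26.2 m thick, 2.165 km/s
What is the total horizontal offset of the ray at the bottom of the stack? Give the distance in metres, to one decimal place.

10.5 m

Apply Snell's law at each interface; in layer i the horizontal offset is hᵢ·tan θᵢ.
Layer 1: θ = 4.40°; offset = 5.6·tan 4.40° = 0.431 m.
Layer 2: sin θ = 1.079·sin 4.4°/0.607 = 0.1364, θ = 7.84°; offset = 19.0·tan 7.84° = 2.616 m.
Layer 3: sin θ = 2.165·sin 4.4°/0.607 = 0.2736, θ = 15.88°; offset = 26.2·tan 15.88° = 7.454 m.
Total horizontal offset = 10.500 m.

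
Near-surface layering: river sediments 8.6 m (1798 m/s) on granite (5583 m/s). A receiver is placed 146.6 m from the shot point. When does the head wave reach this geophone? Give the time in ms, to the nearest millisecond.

θ_c = arcsin(V₁/V₂) = arcsin(1798/5583) = 18.79°, cos θ_c = 0.9467.
Intercept time tᵢ = 2h cos θ_c / V₁ = 2·8.6·0.9467/1798 = 0.00906 s.
t = x/V₂ + tᵢ = 146.6/5583 + 0.00906 = 0.03531 s.

35 ms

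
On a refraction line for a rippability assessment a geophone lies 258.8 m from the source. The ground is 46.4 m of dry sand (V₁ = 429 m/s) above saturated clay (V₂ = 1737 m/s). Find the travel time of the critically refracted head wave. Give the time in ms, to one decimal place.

358.6 ms

t = x/V₂ + 2h·√(V₂²−V₁²)/(V₁V₂).
√(V₂²−V₁²) = √(1737²−429²) = 1683.2 m/s; delay term = 2·46.4·1683.2/(429·1737) = 0.20962 s.
t = 258.8/1737 + 0.20962 = 0.35861 s.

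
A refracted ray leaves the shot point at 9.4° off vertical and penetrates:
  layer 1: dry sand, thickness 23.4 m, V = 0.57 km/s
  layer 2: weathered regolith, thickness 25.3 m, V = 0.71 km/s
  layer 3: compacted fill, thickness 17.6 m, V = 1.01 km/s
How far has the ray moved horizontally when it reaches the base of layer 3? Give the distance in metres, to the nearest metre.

14 m

Apply Snell's law at each interface; in layer i the horizontal offset is hᵢ·tan θᵢ.
Layer 1: θ = 9.40°; offset = 23.4·tan 9.40° = 3.874 m.
Layer 2: sin θ = 0.71·sin 9.4°/0.57 = 0.2034, θ = 11.74°; offset = 25.3·tan 11.74° = 5.257 m.
Layer 3: sin θ = 1.01·sin 9.4°/0.57 = 0.2894, θ = 16.82°; offset = 17.6·tan 16.82° = 5.321 m.
Σ offsets = 14.452 m.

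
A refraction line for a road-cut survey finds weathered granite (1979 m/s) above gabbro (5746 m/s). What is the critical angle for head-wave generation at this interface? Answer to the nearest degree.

20°

Critical incidence: sin θ_c = V₁/V₂ = 1979/5746 = 0.3444.
θ_c = arcsin 0.3444 = 20.15°.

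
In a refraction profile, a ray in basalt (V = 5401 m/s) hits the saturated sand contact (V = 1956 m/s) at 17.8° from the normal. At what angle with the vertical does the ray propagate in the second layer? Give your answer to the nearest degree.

6°

Snell's law: sin θ₂ = (V₂/V₁)·sin θ₁ = (1956/5401)·sin 17.8° = 0.1107.
θ₂ = sin⁻¹(0.1107) = 6.36° (from vertical).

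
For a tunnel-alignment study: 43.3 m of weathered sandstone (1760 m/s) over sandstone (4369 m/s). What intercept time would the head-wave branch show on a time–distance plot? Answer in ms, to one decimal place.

θ_c = arcsin(V₁/V₂) = arcsin(1760/4369) = 23.76°; cos θ_c = 0.9153.
tᵢ = 2h·cos θ_c / V₁ = 2·43.3·0.9153 / 1760 = 0.04504 s.

45.0 ms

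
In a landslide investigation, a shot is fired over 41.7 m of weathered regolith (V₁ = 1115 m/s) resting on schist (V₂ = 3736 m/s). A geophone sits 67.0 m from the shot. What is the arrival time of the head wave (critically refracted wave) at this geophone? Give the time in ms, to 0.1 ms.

t = x/V₂ + 2h·√(V₂²−V₁²)/(V₁V₂).
√(V₂²−V₁²) = √(3736²−1115²) = 3565.7 m/s; delay term = 2·41.7·3565.7/(1115·3736) = 0.07139 s.
t = 67.0/3736 + 0.07139 = 0.08932 s.

89.3 ms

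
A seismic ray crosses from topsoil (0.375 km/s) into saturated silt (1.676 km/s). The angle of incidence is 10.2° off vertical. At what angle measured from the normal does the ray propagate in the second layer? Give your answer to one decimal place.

Snell's law: sin θ₂ = (V₂/V₁)·sin θ₁ = (1.676/0.375)·sin 10.2° = 0.7915.
θ₂ = sin⁻¹(0.7915) = 52.32° (from vertical).

52.3°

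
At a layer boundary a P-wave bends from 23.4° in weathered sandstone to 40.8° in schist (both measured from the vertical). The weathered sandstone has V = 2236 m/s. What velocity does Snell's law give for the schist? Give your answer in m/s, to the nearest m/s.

3679 m/s

sin 23.4° = 0.3971; sin 40.8° = 0.6534.
V₂ = V₁·(sin θ₂/sin θ₁) = 2236·(0.6534/0.3971) = 3678.85 m/s.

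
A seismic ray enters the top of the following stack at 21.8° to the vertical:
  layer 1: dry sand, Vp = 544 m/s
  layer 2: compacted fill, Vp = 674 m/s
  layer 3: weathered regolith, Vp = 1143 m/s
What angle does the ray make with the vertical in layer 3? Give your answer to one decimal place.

51.3°

Snell's law across each interface conserves sin θ / V, so sin θ_3 = V_3·sin θ₁/V₁.
sin θ_3 = 1143 × sin 21.8° / 544 = 0.7803.
θ_3 = arcsin 0.7803 = 51.29°.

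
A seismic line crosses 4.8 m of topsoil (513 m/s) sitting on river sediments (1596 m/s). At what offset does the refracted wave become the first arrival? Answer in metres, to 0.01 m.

x_cross = 2h·√((V₂+V₁)/(V₂−V₁)).
(V₂+V₁)/(V₂−V₁) = (1596+513)/(1596−513) = 1.9474; √ = 1.3955.
x_cross = 2·4.8·1.3955 = 13.40 m.

13.40 m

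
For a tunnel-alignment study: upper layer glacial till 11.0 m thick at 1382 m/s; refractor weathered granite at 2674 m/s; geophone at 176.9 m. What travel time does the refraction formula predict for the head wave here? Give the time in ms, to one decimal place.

θ_c = arcsin(V₁/V₂) = arcsin(1382/2674) = 31.12°, cos θ_c = 0.8561.
Intercept time tᵢ = 2h cos θ_c / V₁ = 2·11.0·0.8561/1382 = 0.01363 s.
t = x/V₂ + tᵢ = 176.9/2674 + 0.01363 = 0.07978 s.

79.8 ms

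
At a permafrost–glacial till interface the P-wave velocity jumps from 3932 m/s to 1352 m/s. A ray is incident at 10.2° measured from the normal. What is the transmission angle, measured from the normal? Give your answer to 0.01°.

3.49°

Snell's law: sin θ₂ = (V₂/V₁)·sin θ₁ = (1352/3932)·sin 10.2° = 0.0609.
θ₂ = sin⁻¹(0.0609) = 3.49° (from vertical).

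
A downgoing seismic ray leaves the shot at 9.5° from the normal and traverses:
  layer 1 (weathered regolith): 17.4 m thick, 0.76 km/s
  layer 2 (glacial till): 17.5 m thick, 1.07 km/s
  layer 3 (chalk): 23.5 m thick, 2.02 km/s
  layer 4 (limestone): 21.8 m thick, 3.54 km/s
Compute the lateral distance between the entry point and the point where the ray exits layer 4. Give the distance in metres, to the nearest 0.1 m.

p = sin θ₁/V₁ = sin 9.5°/0.76 = 2.1717e-01 s/km is conserved through the stack.
Layer 1: θ = 9.50°; offset = 17.4·tan 9.50° = 2.912 m.
Layer 2: sin θ = p·1.07 = 0.2324 → θ = 13.44°; offset = 17.5·tan 13.44° = 4.181 m.
Layer 3: sin θ = p·2.02 = 0.4387 → θ = 26.02°; offset = 23.5·tan 26.02° = 11.472 m.
Layer 4: sin θ = p·3.54 = 0.7688 → θ = 50.24°; offset = 21.8·tan 50.24° = 26.206 m.
Total horizontal offset = 44.770 m.

44.8 m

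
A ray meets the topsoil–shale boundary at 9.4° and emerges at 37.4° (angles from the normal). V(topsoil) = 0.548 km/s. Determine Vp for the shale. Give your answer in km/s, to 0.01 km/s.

sin 9.4° = 0.1633; sin 37.4° = 0.6074.
V₂ = V₁·(sin θ₂/sin θ₁) = 0.548·(0.6074/0.1633) = 2.04 km/s.

2.04 km/s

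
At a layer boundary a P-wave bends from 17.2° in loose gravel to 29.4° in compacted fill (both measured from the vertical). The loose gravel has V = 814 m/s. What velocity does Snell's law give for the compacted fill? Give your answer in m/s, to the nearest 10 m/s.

1350 m/s

sin 17.2° = 0.2957; sin 29.4° = 0.4909.
V₂ = V₁·(sin θ₂/sin θ₁) = 814·(0.4909/0.2957) = 1351.32 m/s.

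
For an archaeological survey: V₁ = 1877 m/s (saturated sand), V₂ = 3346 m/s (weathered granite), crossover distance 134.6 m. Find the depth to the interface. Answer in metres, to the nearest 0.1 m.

x_cross = 2h·√((V₂+V₁)/(V₂−V₁)) → h = x_cross / (2·√((V₂+V₁)/(V₂−V₁))).
√((V₂+V₁)/(V₂−V₁)) = √((3346+1877)/(3346−1877)) = 1.8856.
h = 134.6 / (2·1.8856) = 35.69 m.

35.7 m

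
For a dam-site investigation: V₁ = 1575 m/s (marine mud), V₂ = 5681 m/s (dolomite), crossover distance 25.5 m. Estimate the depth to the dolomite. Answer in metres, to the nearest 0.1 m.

9.6 m

x_cross = 2h·√((V₂+V₁)/(V₂−V₁)) → h = x_cross / (2·√((V₂+V₁)/(V₂−V₁))).
√((V₂+V₁)/(V₂−V₁)) = √((5681+1575)/(5681−1575)) = 1.3293.
h = 25.5 / (2·1.3293) = 9.59 m.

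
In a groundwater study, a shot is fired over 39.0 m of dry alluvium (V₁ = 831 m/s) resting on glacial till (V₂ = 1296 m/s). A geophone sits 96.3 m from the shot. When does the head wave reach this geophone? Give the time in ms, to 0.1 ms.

146.3 ms

θ_c = arcsin(V₁/V₂) = arcsin(831/1296) = 39.88°, cos θ_c = 0.7674.
Intercept time tᵢ = 2h cos θ_c / V₁ = 2·39.0·0.7674/831 = 0.07203 s.
t = x/V₂ + tᵢ = 96.3/1296 + 0.07203 = 0.14633 s.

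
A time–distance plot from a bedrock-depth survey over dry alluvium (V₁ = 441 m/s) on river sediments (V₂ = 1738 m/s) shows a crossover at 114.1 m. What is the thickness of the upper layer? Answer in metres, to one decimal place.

44.0 m

x_cross = 2h·√((V₂+V₁)/(V₂−V₁)) → h = x_cross / (2·√((V₂+V₁)/(V₂−V₁))).
√((V₂+V₁)/(V₂−V₁)) = √((1738+441)/(1738−441)) = 1.2962.
h = 114.1 / (2·1.2962) = 44.01 m.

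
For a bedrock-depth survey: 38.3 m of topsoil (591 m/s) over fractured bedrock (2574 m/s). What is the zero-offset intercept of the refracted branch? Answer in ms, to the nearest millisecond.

126 ms

tᵢ = 2h·√(V₂²−V₁²)/(V₁V₂).
√(V₂²−V₁²) = √(2574²−591²) = 2505.2 m/s.
tᵢ = 2·38.3·2505.2/(591·2574) = 0.12615 s.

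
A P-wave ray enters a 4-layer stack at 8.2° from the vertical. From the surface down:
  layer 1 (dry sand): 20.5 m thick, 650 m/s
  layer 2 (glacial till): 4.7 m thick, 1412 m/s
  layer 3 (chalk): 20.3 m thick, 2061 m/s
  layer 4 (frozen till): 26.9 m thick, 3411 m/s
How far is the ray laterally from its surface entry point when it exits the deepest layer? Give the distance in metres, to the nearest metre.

45 m

Ray parameter p = sin 8.2° / 650 m/s = 2.1943e-04 s/m.
Layer 1: θ = 8.20°; offset = 20.5·tan 8.20° = 2.954 m.
Layer 2: sin θ = p·1412 = 0.3098 → θ = 18.05°; offset = 4.7·tan 18.05° = 1.532 m.
Layer 3: sin θ = p·2061 = 0.4522 → θ = 26.89°; offset = 20.3·tan 26.89° = 10.293 m.
Layer 4: sin θ = p·3411 = 0.7485 → θ = 48.46°; offset = 26.9·tan 48.46° = 30.360 m.
Total horizontal offset = 45.139 m.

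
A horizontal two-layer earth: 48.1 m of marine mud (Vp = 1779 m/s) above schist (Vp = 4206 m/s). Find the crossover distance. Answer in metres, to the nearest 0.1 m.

x_cross = 2h·√((V₂+V₁)/(V₂−V₁)).
(V₂+V₁)/(V₂−V₁) = (4206+1779)/(4206−1779) = 2.4660; √ = 1.5704.
x_cross = 2·48.1·1.5704 = 151.07 m.

151.1 m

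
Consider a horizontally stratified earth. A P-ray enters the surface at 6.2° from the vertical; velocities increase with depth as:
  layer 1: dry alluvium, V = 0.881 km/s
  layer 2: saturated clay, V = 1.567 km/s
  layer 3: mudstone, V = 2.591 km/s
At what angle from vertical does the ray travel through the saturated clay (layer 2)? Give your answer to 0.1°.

Ray parameter p = sin 6.2° / 0.881 = 1.2259e-01 s/km.
sin θ_2 = p·V_2 = 1.2259e-01 × 1.567 = 0.1921.
θ_2 = arcsin 0.1921 = 11.08°.

11.1°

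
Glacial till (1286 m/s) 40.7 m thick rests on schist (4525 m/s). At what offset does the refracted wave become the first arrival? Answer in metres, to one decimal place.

109.0 m

x_cross = 2h·√((V₂+V₁)/(V₂−V₁)).
(V₂+V₁)/(V₂−V₁) = (4525+1286)/(4525−1286) = 1.7941; √ = 1.3394.
x_cross = 2·40.7·1.3394 = 109.03 m.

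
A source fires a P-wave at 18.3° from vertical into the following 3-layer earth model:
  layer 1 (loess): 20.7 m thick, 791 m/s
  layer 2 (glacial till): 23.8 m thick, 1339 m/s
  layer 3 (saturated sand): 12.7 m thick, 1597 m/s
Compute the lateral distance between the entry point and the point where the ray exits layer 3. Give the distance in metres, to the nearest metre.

Apply Snell's law at each interface; in layer i the horizontal offset is hᵢ·tan θᵢ.
Layer 1: θ = 18.30°; offset = 20.7·tan 18.30° = 6.846 m.
Layer 2: sin θ = 1339·sin 18.3°/791 = 0.5315, θ = 32.11°; offset = 23.8·tan 32.11° = 14.935 m.
Layer 3: sin θ = 1597·sin 18.3°/791 = 0.6339, θ = 39.34°; offset = 12.7·tan 39.34° = 10.410 m.
Total horizontal offset = 32.191 m.

32 m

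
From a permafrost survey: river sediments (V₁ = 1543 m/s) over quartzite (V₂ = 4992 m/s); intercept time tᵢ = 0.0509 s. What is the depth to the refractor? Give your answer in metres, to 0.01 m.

θ_c = arcsin(1543/4992) = 18.00°; cos θ_c = 0.9510.
tᵢ = 2h cos θ_c/V₁ ⇒ h = tᵢ·V₁/(2 cos θ_c) = 0.0509·1543/(2·0.9510) = 41.29 m.

41.29 m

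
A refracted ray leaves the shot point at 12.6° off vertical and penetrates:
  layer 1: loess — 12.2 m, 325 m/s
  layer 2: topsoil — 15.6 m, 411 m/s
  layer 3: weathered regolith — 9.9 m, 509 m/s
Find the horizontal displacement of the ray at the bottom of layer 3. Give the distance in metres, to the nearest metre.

p = sin θ₁/V₁ = sin 12.6°/325 = 6.7121e-04 s/m is conserved through the stack.
Layer 1: θ = 12.60°; offset = 12.2·tan 12.60° = 2.727 m.
Layer 2: sin θ = p·411 = 0.2759 → θ = 16.01°; offset = 15.6·tan 16.01° = 4.477 m.
Layer 3: sin θ = p·509 = 0.3416 → θ = 19.98°; offset = 9.9·tan 19.98° = 3.599 m.
Summing the layer offsets gives 10.803 m.

11 m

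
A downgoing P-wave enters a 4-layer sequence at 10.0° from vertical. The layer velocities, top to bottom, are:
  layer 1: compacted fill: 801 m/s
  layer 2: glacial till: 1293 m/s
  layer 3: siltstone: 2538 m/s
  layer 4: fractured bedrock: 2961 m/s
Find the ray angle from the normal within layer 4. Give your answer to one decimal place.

Ray parameter p = sin 10.0° / 801 = 2.1679e-04 s/m.
sin θ_4 = p·V_4 = 2.1679e-04 × 2961 = 0.6419.
θ_4 = arcsin 0.6419 = 39.93°.

39.9°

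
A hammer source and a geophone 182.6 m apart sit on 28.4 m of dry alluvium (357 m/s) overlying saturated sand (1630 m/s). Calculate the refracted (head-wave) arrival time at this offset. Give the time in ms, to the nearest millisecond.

t = x/V₂ + 2h·√(V₂²−V₁²)/(V₁V₂).
√(V₂²−V₁²) = √(1630²−357²) = 1590.4 m/s; delay term = 2·28.4·1590.4/(357·1630) = 0.15524 s.
t = 182.6/1630 + 0.15524 = 0.26727 s.

267 ms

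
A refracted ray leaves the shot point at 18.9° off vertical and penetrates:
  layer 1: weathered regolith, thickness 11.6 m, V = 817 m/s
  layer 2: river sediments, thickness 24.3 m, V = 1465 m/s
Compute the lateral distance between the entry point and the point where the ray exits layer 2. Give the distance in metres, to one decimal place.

Ray parameter p = sin 18.9° / 817 m/s = 3.9647e-04 s/m.
Layer 1: θ = 18.90°; offset = 11.6·tan 18.90° = 3.972 m.
Layer 2: sin θ = p·1465 = 0.5808 → θ = 35.51°; offset = 24.3·tan 35.51° = 17.339 m.
Σ offsets = 21.310 m.

21.3 m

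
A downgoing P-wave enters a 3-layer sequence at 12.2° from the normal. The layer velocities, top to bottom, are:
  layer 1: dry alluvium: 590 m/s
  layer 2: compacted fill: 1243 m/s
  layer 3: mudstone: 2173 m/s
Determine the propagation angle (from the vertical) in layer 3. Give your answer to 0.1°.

51.1°

Snell's law across each interface conserves sin θ / V, so sin θ_3 = V_3·sin θ₁/V₁.
sin θ_3 = 2173 × sin 12.2° / 590 = 0.7783.
θ_3 = 51.11° from the vertical.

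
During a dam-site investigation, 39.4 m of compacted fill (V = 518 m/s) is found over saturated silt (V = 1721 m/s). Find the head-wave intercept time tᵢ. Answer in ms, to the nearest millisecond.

145 ms

tᵢ = 2h·√(V₂²−V₁²)/(V₁V₂).
√(V₂²−V₁²) = √(1721²−518²) = 1641.2 m/s.
tᵢ = 2·39.4·1641.2/(518·1721) = 0.14507 s.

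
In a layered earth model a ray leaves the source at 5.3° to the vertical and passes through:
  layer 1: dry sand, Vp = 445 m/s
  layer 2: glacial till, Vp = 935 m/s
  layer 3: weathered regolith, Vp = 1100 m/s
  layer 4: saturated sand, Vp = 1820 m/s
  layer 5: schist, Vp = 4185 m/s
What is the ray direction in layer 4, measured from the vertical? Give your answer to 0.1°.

22.2°

Ray parameter p = sin 5.3° / 445 = 2.0757e-04 s/m.
sin θ_4 = p·V_4 = 2.0757e-04 × 1820 = 0.3778.
θ_4 = arcsin 0.3778 = 22.20°.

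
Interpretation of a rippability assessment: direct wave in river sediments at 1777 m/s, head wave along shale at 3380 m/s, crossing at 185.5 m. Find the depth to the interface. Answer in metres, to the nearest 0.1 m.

51.7 m

x_cross = 2h·√((V₂+V₁)/(V₂−V₁)) → h = x_cross / (2·√((V₂+V₁)/(V₂−V₁))).
√((V₂+V₁)/(V₂−V₁)) = √((3380+1777)/(3380−1777)) = 1.7936.
h = 185.5 / (2·1.7936) = 51.71 m.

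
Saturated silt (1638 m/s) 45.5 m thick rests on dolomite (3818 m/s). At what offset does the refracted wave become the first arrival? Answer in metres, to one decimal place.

x_cross = 2h·√((V₂+V₁)/(V₂−V₁)).
(V₂+V₁)/(V₂−V₁) = (3818+1638)/(3818−1638) = 2.5028; √ = 1.5820.
x_cross = 2·45.5·1.5820 = 143.96 m.

144.0 m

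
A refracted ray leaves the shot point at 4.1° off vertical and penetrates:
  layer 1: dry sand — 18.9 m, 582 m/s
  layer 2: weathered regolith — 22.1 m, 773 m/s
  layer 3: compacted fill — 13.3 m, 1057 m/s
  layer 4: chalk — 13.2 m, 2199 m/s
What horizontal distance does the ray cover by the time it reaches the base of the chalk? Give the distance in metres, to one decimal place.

Ray parameter p = sin 4.1° / 582 m/s = 1.2285e-04 s/m.
Layer 1: θ = 4.10°; offset = 18.9·tan 4.10° = 1.355 m.
Layer 2: sin θ = p·773 = 0.0950 → θ = 5.45°; offset = 22.1·tan 5.45° = 2.108 m.
Layer 3: sin θ = p·1057 = 0.1299 → θ = 7.46°; offset = 13.3·tan 7.46° = 1.742 m.
Layer 4: sin θ = p·2199 = 0.2701 → θ = 15.67°; offset = 13.2·tan 15.67° = 3.704 m.
Summing the layer offsets gives 8.908 m.

8.9 m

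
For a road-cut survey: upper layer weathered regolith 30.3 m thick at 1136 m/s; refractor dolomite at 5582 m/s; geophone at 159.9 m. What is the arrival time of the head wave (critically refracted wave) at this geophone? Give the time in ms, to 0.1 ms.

80.9 ms

θ_c = arcsin(V₁/V₂) = arcsin(1136/5582) = 11.74°, cos θ_c = 0.9791.
Intercept time tᵢ = 2h cos θ_c / V₁ = 2·30.3·0.9791/1136 = 0.05223 s.
t = x/V₂ + tᵢ = 159.9/5582 + 0.05223 = 0.08087 s.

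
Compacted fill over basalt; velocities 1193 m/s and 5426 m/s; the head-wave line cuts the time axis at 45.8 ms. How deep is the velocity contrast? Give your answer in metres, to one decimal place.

28.0 m

θ_c = arcsin(1193/5426) = 12.70°; cos θ_c = 0.9755.
tᵢ = 2h cos θ_c/V₁ ⇒ h = tᵢ·V₁/(2 cos θ_c) = 0.0458·1193/(2·0.9755) = 28.00 m.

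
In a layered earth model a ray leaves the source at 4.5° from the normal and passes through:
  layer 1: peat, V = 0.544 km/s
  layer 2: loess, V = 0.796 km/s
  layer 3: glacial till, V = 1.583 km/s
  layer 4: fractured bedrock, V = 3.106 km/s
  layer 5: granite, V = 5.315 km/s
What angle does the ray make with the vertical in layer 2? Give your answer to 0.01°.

6.59°

Ray parameter p = sin 4.5° / 0.544 = 1.4423e-01 s/km.
sin θ_2 = p·V_2 = 1.4423e-01 × 0.796 = 0.1148.
θ_2 = arcsin 0.1148 = 6.59°.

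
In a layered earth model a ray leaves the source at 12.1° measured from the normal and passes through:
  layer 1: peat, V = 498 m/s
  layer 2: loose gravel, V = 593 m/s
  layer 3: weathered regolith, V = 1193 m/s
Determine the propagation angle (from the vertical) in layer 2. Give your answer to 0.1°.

14.5°

Snell's law across each interface conserves sin θ / V, so sin θ_2 = V_2·sin θ₁/V₁.
sin θ_2 = 593 × sin 12.1° / 498 = 0.2496.
θ_2 = 14.45° from the vertical.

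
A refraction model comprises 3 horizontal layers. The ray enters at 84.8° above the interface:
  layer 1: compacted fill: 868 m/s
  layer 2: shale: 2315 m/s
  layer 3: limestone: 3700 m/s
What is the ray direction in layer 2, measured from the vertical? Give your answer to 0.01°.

13.99°

From the normal: θ₁ = 90° − 84.8° = 5.2°.
Ray parameter p = sin 5.2° / 868 = 1.0442e-04 s/m.
sin θ_2 = p·V_2 = 1.0442e-04 × 2315 = 0.2417.
θ_2 = 13.99° from the vertical.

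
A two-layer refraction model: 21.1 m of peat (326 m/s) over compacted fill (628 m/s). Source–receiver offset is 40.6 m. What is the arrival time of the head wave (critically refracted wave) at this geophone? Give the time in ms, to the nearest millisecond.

175 ms

θ_c = arcsin(V₁/V₂) = arcsin(326/628) = 31.27°, cos θ_c = 0.8547.
Intercept time tᵢ = 2h cos θ_c / V₁ = 2·21.1·0.8547/326 = 0.11064 s.
t = x/V₂ + tᵢ = 40.6/628 + 0.11064 = 0.17529 s.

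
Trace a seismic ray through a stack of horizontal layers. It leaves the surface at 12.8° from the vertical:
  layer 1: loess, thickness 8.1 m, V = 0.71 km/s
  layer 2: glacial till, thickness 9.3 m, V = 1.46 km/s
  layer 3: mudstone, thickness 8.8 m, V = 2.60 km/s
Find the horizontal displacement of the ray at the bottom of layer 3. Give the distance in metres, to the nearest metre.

19 m

Apply Snell's law at each interface; in layer i the horizontal offset is hᵢ·tan θᵢ.
Layer 1: θ = 12.80°; offset = 8.1·tan 12.80° = 1.840 m.
Layer 2: sin θ = 1.46·sin 12.8°/0.71 = 0.4556, θ = 27.10°; offset = 9.3·tan 27.10° = 4.759 m.
Layer 3: sin θ = 2.60·sin 12.8°/0.71 = 0.8113, θ = 54.22°; offset = 8.8·tan 54.22° = 12.212 m.
Total horizontal offset = 18.812 m.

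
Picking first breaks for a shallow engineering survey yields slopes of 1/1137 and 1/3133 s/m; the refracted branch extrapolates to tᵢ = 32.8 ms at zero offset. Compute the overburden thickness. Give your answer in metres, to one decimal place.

20.0 m

h = tᵢ·V₁·V₂ / (2·√(V₂²−V₁²)).
√(V₂²−V₁²) = √(3133² − 1137²) = 2919.4 m/s.
h = 0.0328 s × 1137 × 3133 / (2 × 2919.4) = 20.01 m.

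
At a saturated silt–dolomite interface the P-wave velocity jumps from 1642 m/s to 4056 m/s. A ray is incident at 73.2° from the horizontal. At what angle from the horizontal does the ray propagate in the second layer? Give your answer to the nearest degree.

44°

Convert to the normal: θ₁ = 90° − 73.2° = 16.8°.
Snell's law: sin θ₂ = (V₂/V₁)·sin θ₁ = (4056/1642)·sin 16.8° = 0.7140.
θ₂ = sin⁻¹(0.7140) = 45.56° (from vertical).
From the interface: 90° − 45.56° = 44.44°.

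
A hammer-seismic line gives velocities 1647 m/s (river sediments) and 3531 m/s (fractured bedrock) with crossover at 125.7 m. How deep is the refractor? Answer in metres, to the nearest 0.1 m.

37.9 m

x_cross = 2h·√((V₂+V₁)/(V₂−V₁)) → h = x_cross / (2·√((V₂+V₁)/(V₂−V₁))).
√((V₂+V₁)/(V₂−V₁)) = √((3531+1647)/(3531−1647)) = 1.6578.
h = 125.7 / (2·1.6578) = 37.91 m.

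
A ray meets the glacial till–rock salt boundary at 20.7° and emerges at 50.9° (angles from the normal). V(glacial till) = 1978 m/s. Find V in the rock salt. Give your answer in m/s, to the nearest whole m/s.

4343 m/s

Snell's law: sin 20.7°/V₁ = sin 50.9°/V₂.
V₂ = V₁·sin 50.9°/sin 20.7° = 1978 × 2.1955 = 4342.66 m/s.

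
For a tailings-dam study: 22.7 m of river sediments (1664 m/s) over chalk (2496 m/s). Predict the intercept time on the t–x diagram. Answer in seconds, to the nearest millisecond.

0.020 s

θ_c = arcsin(V₁/V₂) = arcsin(1664/2496) = 41.81°; cos θ_c = 0.7454.
tᵢ = 2h·cos θ_c / V₁ = 2·22.7·0.7454 / 1664 = 0.02034 s.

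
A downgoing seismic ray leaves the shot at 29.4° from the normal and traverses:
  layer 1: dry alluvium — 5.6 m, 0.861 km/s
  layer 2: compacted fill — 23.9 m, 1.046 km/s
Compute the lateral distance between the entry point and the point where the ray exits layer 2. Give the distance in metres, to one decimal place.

20.9 m

Apply Snell's law at each interface; in layer i the horizontal offset is hᵢ·tan θᵢ.
Layer 1: θ = 29.40°; offset = 5.6·tan 29.40° = 3.155 m.
Layer 2: sin θ = 1.046·sin 29.4°/0.861 = 0.5964, θ = 36.61°; offset = 23.9·tan 36.61° = 17.757 m.
Summing the layer offsets gives 20.912 m.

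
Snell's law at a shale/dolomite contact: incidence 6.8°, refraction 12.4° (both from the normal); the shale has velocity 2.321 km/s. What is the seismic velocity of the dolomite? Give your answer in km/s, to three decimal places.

4.209 km/s

sin 6.8° = 0.1184; sin 12.4° = 0.2147.
V₂ = V₁·(sin θ₂/sin θ₁) = 2.321·(0.2147/0.1184) = 4.209 km/s.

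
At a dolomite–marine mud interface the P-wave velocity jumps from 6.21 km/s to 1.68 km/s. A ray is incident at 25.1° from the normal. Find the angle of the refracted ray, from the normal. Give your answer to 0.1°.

sin θ₁/V₁ = sin θ₂/V₂ ⇒ sin θ₂ = 1.68·sin 25.1°/6.21 = 1.68·0.4242/6.21 = 0.1148.
θ₂ = sin⁻¹(0.1148) = 6.59° (from vertical).

6.6°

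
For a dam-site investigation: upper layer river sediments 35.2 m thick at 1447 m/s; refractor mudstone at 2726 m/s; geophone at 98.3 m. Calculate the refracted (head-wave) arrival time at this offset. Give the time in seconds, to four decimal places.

θ_c = arcsin(V₁/V₂) = arcsin(1447/2726) = 32.06°, cos θ_c = 0.8475.
Intercept time tᵢ = 2h cos θ_c / V₁ = 2·35.2·0.8475/1447 = 0.04123 s.
t = x/V₂ + tᵢ = 98.3/2726 + 0.04123 = 0.07729 s.

0.0773 s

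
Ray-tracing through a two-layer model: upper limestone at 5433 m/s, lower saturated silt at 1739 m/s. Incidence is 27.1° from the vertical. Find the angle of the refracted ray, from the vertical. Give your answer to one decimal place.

8.4°

sin θ₁/V₁ = sin θ₂/V₂ ⇒ sin θ₂ = 1739·sin 27.1°/5433 = 1739·0.4555/5433 = 0.1458.
θ₂ = arcsin 0.1458 = 8.38° from the normal.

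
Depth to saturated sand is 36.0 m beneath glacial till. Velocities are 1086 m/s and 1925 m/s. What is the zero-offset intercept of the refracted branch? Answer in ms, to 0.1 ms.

54.7 ms

tᵢ = 2h·√(V₂²−V₁²)/(V₁V₂).
√(V₂²−V₁²) = √(1925²−1086²) = 1589.4 m/s.
tᵢ = 2·36.0·1589.4/(1086·1925) = 0.05474 s.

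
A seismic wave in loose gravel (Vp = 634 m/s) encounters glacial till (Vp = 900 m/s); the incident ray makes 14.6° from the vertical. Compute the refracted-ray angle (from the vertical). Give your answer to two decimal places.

20.97°

sin θ₁/V₁ = sin θ₂/V₂ ⇒ sin θ₂ = 900·sin 14.6°/634 = 900·0.2521/634 = 0.3578.
θ₂ = sin⁻¹(0.3578) = 20.97° (from vertical).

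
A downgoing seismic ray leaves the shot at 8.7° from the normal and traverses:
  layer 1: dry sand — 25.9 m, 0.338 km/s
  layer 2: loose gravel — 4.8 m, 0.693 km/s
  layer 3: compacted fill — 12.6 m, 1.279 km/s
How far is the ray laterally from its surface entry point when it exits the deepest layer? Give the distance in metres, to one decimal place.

14.3 m

p = sin θ₁/V₁ = sin 8.7°/0.338 = 4.4752e-01 s/km is conserved through the stack.
Layer 1: θ = 8.70°; offset = 25.9·tan 8.70° = 3.963 m.
Layer 2: sin θ = p·0.693 = 0.3101 → θ = 18.07°; offset = 4.8·tan 18.07° = 1.566 m.
Layer 3: sin θ = p·1.279 = 0.5724 → θ = 34.92°; offset = 12.6·tan 34.92° = 8.795 m.
Total horizontal offset = 14.324 m.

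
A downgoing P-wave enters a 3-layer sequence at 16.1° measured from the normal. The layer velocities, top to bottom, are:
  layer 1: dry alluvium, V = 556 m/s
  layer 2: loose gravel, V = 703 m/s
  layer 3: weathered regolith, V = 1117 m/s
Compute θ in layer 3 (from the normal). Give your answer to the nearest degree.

Ray parameter p = sin 16.1° / 556 = 4.9877e-04 s/m.
sin θ_3 = p·V_3 = 4.9877e-04 × 1117 = 0.5571.
θ_3 = 33.86° from the vertical.

34°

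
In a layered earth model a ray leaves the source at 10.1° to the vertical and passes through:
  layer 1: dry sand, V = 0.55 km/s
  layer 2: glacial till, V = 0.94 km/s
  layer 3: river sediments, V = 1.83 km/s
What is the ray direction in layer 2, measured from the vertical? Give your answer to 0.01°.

17.44°

Ray parameter p = sin 10.1° / 0.55 = 3.1885e-01 s/km.
sin θ_2 = p·V_2 = 3.1885e-01 × 0.94 = 0.2997.
θ_2 = arcsin 0.2997 = 17.44°.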